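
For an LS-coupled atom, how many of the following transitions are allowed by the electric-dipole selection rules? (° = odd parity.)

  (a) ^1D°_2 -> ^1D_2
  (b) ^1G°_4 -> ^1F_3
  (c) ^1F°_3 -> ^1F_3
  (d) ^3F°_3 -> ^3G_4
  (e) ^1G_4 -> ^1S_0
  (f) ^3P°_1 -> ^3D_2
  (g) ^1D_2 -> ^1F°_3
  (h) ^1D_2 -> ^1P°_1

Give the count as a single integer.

7

(a) allowed
(b) allowed
(c) allowed
(d) allowed
(e) forbidden (parity, ΔL, ΔJ fail)
(f) allowed
(g) allowed
(h) allowed
Total allowed: 7 of 8.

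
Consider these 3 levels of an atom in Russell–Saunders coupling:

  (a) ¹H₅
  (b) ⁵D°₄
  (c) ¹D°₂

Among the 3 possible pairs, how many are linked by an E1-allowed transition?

(a)–(b): forbidden (ΔS, ΔL).
(a)–(c): forbidden (ΔL, ΔJ).
(b)–(c): forbidden (parity, ΔS, ΔJ).
Allowed pairs: 0 of 3.

0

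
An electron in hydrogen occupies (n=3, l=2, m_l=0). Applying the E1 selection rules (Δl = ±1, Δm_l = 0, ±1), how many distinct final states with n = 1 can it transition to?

E1 requires l_f ∈ {1, 3}, but neither lies in [0, 0], so no final state is reachable.
Total: 0.

0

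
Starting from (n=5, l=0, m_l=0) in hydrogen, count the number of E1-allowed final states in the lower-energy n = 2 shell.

3

E1 requires Δl = ±1, so l_f ∈ {-1, 1}; with 0 ≤ l_f ≤ n_f−1 = 1, the allowed l_f values are {1}.
For l_f = 1: m_f ∈ {m_i−1, m_i, m_i+1} ∩ [−1, 1] = {-1, 0, 1} → 3 states.
Total: 3.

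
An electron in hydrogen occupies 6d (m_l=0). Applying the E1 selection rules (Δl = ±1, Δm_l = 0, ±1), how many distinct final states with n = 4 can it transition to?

6

E1 requires Δl = ±1, so l_f ∈ {1, 3}; with 0 ≤ l_f ≤ n_f−1 = 3, the allowed l_f values are {1, 3}.
For l_f = 1: m_f ∈ {m_i−1, m_i, m_i+1} ∩ [−1, 1] = {-1, 0, 1} → 3 states.
For l_f = 3: m_f ∈ {m_i−1, m_i, m_i+1} ∩ [−3, 3] = {-1, 0, 1} → 3 states.
Total: 6.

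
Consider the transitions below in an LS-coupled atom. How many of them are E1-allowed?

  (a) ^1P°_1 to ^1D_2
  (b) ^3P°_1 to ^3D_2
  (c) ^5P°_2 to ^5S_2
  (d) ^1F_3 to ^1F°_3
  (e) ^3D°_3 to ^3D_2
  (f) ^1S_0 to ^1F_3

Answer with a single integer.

(a) allowed
(b) allowed
(c) allowed
(d) allowed
(e) allowed
(f) forbidden (parity, ΔL, ΔJ fail)
Total allowed: 5 of 6.

5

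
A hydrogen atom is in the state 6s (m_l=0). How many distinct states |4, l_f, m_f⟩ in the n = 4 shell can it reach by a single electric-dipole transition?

3

E1 requires Δl = ±1, so l_f ∈ {-1, 1}; with 0 ≤ l_f ≤ n_f−1 = 3, the allowed l_f values are {1}.
For l_f = 1: m_f ∈ {m_i−1, m_i, m_i+1} ∩ [−1, 1] = {-1, 0, 1} → 3 states.
Total: 3.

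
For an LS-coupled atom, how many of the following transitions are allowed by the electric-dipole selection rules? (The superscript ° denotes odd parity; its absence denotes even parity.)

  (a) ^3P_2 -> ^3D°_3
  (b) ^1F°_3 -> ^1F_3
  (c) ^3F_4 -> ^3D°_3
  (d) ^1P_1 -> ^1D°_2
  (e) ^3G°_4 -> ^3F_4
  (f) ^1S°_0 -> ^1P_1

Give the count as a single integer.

(a) allowed
(b) allowed
(c) allowed
(d) allowed
(e) allowed
(f) allowed
Total allowed: 6 of 6.

6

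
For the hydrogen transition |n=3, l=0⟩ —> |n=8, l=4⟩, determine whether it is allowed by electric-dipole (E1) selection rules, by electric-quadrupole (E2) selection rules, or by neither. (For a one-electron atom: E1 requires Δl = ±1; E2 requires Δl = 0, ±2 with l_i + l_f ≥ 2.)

Δl = 4 − 0 = +4; l_i + l_f = 4.
E1 (Δl = ±1): not satisfied.
E2 (Δl = 0,±2, l_i+l_f ≥ 2): not satisfied.

neither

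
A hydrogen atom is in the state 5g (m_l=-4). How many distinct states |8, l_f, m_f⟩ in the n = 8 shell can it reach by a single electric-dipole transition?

E1 requires Δl = ±1, so l_f ∈ {3, 5}; with 0 ≤ l_f ≤ n_f−1 = 7, the allowed l_f values are {3, 5}.
For l_f = 3: m_f ∈ {m_i−1, m_i, m_i+1} ∩ [−3, 3] = {-3} → 1 state.
For l_f = 5: m_f ∈ {m_i−1, m_i, m_i+1} ∩ [−5, 5] = {-5, -4, -3} → 3 states.
Total: 4.

4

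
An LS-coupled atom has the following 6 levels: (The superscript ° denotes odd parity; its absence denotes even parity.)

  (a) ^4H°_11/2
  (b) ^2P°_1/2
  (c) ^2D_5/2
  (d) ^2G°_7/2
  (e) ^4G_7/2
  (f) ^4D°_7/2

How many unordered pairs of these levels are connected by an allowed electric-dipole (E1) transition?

(a)–(b): forbidden (parity, ΔS, ΔL, ΔJ).
(a)–(c): forbidden (ΔS, ΔL, ΔJ).
(a)–(d): forbidden (parity, ΔS, ΔJ).
(a)–(e): forbidden (ΔJ).
(a)–(f): forbidden (parity, ΔL, ΔJ).
(b)–(c): forbidden (ΔJ).
(b)–(d): forbidden (parity, ΔL, ΔJ).
(b)–(e): forbidden (ΔS, ΔL, ΔJ).
(b)–(f): forbidden (parity, ΔS, ΔJ).
(c)–(d): forbidden (ΔL).
(c)–(e): forbidden (parity, ΔS, ΔL).
(c)–(f): forbidden (ΔS).
(d)–(e): forbidden (ΔS).
(d)–(f): forbidden (parity, ΔS, ΔL).
(e)–(f): forbidden (ΔL).
Allowed pairs: 0 of 15.

0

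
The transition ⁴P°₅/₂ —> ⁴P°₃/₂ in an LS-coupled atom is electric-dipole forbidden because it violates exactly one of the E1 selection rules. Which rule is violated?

parity

Reading off the term symbols: S 3/2→3/2, L 1→1, J 5/2→3/2, parity odd→odd.
Parity must change: odd → odd — ✗.
ΔS = 0: S: 3/2 → 3/2 — ✓.
ΔL = 0, ±1 (not L=0↔0): L: 1 → 1, ΔL = +0 — ✓.
ΔJ = 0, ±1 (not J=0↔0): J: 5/2 → 3/2, ΔJ = -1 — ✓.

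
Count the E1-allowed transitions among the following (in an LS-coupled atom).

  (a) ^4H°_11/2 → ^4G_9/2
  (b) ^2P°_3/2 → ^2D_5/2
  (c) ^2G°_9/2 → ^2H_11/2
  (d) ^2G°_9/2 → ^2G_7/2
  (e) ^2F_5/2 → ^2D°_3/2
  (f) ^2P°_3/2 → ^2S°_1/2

(a) allowed
(b) allowed
(c) allowed
(d) allowed
(e) allowed
(f) forbidden (parity fails)
Total allowed: 5 of 6.

5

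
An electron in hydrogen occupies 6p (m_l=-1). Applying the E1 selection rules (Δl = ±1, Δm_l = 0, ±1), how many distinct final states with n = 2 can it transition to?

1

E1 requires Δl = ±1, so l_f ∈ {0, 2}; with 0 ≤ l_f ≤ n_f−1 = 1, the allowed l_f values are {0}.
For l_f = 0: m_f ∈ {m_i−1, m_i, m_i+1} ∩ [−0, 0] = {0} → 1 state.
Total: 1.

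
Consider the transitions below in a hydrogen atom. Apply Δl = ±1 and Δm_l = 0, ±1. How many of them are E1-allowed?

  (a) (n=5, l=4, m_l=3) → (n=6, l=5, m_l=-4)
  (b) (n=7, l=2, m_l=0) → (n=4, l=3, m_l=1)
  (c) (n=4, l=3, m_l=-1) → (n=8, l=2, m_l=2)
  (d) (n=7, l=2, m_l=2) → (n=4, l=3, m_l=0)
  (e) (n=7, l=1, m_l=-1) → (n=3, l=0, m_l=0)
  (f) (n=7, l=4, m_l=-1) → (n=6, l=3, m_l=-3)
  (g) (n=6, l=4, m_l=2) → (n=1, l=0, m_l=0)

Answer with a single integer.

2

(a) forbidden — Δm_l = -7 (E1 requires Δm_l = 0, ±1)
(b) allowed
(c) forbidden — Δm_l = +3 (E1 requires Δm_l = 0, ±1)
(d) forbidden — Δm_l = -2 (E1 requires Δm_l = 0, ±1)
(e) allowed
(f) forbidden — Δm_l = -2 (E1 requires Δm_l = 0, ±1)
(g) forbidden — Δl = -4 (E1 requires Δl = ±1); Δm_l = -2 (E1 requires Δm_l = 0, ±1)
Total allowed: 2 of 7.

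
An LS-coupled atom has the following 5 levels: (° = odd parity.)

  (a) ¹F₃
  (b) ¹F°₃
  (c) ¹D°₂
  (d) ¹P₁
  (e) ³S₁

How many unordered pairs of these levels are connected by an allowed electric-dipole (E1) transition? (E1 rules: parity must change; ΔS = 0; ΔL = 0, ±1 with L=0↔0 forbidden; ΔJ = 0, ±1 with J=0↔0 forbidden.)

3

(a)–(b): allowed.
(a)–(c): allowed.
(a)–(d): forbidden (parity, ΔL, ΔJ).
(a)–(e): forbidden (parity, ΔS, ΔL, ΔJ).
(b)–(c): forbidden (parity).
(b)–(d): forbidden (ΔL, ΔJ).
(b)–(e): forbidden (ΔS, ΔL, ΔJ).
(c)–(d): allowed.
(c)–(e): forbidden (ΔS, ΔL).
(d)–(e): forbidden (parity, ΔS).
Allowed pairs: 3 of 10.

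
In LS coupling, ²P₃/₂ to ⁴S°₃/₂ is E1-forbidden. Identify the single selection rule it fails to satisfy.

the ΔS = 0 rule

Reading off the term symbols: S 1/2→3/2, L 1→0, J 3/2→3/2, parity even→odd.
Parity must change: even → odd — ok.
ΔS = 0: S: 1/2 → 3/2 — fails.
ΔL = 0, ±1 (not L=0↔0): L: 1 → 0, ΔL = -1 — ok.
ΔJ = 0, ±1 (not J=0↔0): J: 3/2 → 3/2, ΔJ = +0 — ok.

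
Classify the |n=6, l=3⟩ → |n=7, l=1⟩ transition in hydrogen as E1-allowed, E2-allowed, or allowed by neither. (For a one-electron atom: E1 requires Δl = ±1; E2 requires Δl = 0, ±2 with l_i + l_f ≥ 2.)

Δl = 1 − 3 = -2; l_i + l_f = 4.
E1 (Δl = ±1): not satisfied.
E2 (Δl = 0,±2, l_i+l_f ≥ 2): satisfied.

E2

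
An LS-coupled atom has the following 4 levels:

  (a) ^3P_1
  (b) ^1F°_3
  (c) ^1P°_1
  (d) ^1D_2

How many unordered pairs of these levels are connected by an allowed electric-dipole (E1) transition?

2

(a)–(b): forbidden (ΔS, ΔL, ΔJ).
(a)–(c): forbidden (ΔS).
(a)–(d): forbidden (parity, ΔS).
(b)–(c): forbidden (parity, ΔL, ΔJ).
(b)–(d): allowed.
(c)–(d): allowed.
Allowed pairs: 2 of 6.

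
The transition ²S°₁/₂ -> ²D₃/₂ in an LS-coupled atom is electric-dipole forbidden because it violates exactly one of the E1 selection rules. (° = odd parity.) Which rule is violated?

the ΔL = 0, ±1 rule

Parity must change: odd → even — passes.
ΔL = 0, ±1 (not L=0↔0): L: 0 → 2, ΔL = +2 — fails.
ΔJ = 0, ±1 (not J=0↔0): J: 1/2 → 3/2, ΔJ = +1 — passes.
ΔS = 0: S: 1/2 → 1/2 — passes.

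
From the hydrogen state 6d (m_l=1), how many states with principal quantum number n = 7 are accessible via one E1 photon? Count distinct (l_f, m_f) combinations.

E1 requires Δl = ±1, so l_f ∈ {1, 3}; with 0 ≤ l_f ≤ n_f−1 = 6, the allowed l_f values are {1, 3}.
For l_f = 1: m_f ∈ {m_i−1, m_i, m_i+1} ∩ [−1, 1] = {0, 1} → 2 states.
For l_f = 3: m_f ∈ {m_i−1, m_i, m_i+1} ∩ [−3, 3] = {0, 1, 2} → 3 states.
Total: 5.

5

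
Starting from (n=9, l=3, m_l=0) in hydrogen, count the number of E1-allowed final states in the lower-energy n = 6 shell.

E1 requires Δl = ±1, so l_f ∈ {2, 4}; with 0 ≤ l_f ≤ n_f−1 = 5, the allowed l_f values are {2, 4}.
For l_f = 2: m_f ∈ {m_i−1, m_i, m_i+1} ∩ [−2, 2] = {-1, 0, 1} → 3 states.
For l_f = 4: m_f ∈ {m_i−1, m_i, m_i+1} ∩ [−4, 4] = {-1, 0, 1} → 3 states.
Total: 6.

6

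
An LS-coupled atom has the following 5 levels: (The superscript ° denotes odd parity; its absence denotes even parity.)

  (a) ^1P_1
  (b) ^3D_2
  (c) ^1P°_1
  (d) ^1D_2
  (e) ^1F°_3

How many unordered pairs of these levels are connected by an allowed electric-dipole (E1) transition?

(a)–(b): forbidden (parity, ΔS).
(a)–(c): allowed.
(a)–(d): forbidden (parity).
(a)–(e): forbidden (ΔL, ΔJ).
(b)–(c): forbidden (ΔS).
(b)–(d): forbidden (parity, ΔS).
(b)–(e): forbidden (ΔS).
(c)–(d): allowed.
(c)–(e): forbidden (parity, ΔL, ΔJ).
(d)–(e): allowed.
Allowed pairs: 3 of 10.

3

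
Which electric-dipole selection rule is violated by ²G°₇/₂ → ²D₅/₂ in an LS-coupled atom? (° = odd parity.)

Initial level: S=1/2, L=4, J=7/2, parity odd. Final level: S=1/2, L=2, J=5/2, parity even.
ΔS = 0: S: 1/2 → 1/2 — satisfied.
ΔJ = 0, ±1 (not J=0↔0): J: 7/2 → 5/2, ΔJ = -1 — satisfied.
ΔL = 0, ±1 (not L=0↔0): L: 4 → 2, ΔL = -2 — violated.
Parity must change: odd → even — satisfied.

the ΔL = 0, ±1 rule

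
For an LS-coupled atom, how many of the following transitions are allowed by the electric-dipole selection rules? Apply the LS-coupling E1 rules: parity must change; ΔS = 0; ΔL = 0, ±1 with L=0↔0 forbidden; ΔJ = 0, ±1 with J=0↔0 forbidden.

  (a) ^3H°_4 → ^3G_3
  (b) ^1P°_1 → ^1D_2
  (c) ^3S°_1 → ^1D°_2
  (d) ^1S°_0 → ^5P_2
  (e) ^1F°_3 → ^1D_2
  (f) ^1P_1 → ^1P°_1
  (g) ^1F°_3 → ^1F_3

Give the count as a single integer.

(a) allowed
(b) allowed
(c) forbidden (parity, ΔS, ΔL fail)
(d) forbidden (ΔS, ΔJ fail)
(e) allowed
(f) allowed
(g) allowed
Total allowed: 5 of 7.

5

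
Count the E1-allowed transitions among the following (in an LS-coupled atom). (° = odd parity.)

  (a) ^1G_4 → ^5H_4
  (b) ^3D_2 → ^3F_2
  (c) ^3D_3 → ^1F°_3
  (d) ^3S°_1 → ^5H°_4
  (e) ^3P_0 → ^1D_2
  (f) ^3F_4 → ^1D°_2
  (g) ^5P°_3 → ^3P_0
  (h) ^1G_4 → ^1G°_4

(a) forbidden (parity, ΔS fail)
(b) forbidden (parity fails)
(c) forbidden (ΔS fails)
(d) forbidden (parity, ΔS, ΔL, ΔJ fail)
(e) forbidden (parity, ΔS, ΔJ fail)
(f) forbidden (ΔS, ΔJ fail)
(g) forbidden (ΔS, ΔJ fail)
(h) allowed
Total allowed: 1 of 8.

1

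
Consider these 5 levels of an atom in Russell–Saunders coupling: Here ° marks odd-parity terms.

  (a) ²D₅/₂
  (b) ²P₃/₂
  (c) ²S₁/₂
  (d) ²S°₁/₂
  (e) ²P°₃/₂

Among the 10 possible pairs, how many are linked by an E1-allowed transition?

4

(a)–(b): forbidden (parity).
(a)–(c): forbidden (parity, ΔL, ΔJ).
(a)–(d): forbidden (ΔL, ΔJ).
(a)–(e): allowed.
(b)–(c): forbidden (parity).
(b)–(d): allowed.
(b)–(e): allowed.
(c)–(d): forbidden (ΔL).
(c)–(e): allowed.
(d)–(e): forbidden (parity).
Allowed pairs: 4 of 10.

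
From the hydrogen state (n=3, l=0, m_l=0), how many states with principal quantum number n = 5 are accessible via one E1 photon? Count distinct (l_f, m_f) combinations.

3

E1 requires Δl = ±1, so l_f ∈ {-1, 1}; with 0 ≤ l_f ≤ n_f−1 = 4, the allowed l_f values are {1}.
For l_f = 1: m_f ∈ {m_i−1, m_i, m_i+1} ∩ [−1, 1] = {-1, 0, 1} → 3 states.
Total: 3.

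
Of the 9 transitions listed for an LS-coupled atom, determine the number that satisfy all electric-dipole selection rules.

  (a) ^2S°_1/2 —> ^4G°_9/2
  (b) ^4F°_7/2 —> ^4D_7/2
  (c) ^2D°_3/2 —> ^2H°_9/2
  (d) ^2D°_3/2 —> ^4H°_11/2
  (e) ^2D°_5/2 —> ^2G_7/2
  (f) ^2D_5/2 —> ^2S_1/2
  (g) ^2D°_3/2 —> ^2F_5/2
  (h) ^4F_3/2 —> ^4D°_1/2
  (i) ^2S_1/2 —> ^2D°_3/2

(a) forbidden (parity, ΔS, ΔL, ΔJ fail)
(b) allowed
(c) forbidden (parity, ΔL, ΔJ fail)
(d) forbidden (parity, ΔS, ΔL, ΔJ fail)
(e) forbidden (ΔL fails)
(f) forbidden (parity, ΔL, ΔJ fail)
(g) allowed
(h) allowed
(i) forbidden (ΔL fails)
Total allowed: 3 of 9.

3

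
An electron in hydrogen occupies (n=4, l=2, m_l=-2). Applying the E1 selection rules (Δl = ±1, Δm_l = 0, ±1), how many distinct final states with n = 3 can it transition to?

E1 requires Δl = ±1, so l_f ∈ {1, 3}; with 0 ≤ l_f ≤ n_f−1 = 2, the allowed l_f values are {1}.
For l_f = 1: m_f ∈ {m_i−1, m_i, m_i+1} ∩ [−1, 1] = {-1} → 1 state.
Total: 1.

1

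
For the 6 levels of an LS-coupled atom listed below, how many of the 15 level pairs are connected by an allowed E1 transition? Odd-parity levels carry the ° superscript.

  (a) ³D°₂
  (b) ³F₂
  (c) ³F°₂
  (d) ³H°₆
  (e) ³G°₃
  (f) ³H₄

4

(a)–(b): allowed.
(a)–(c): forbidden (parity).
(a)–(d): forbidden (parity, ΔL, ΔJ).
(a)–(e): forbidden (parity, ΔL).
(a)–(f): forbidden (ΔL, ΔJ).
(b)–(c): allowed.
(b)–(d): forbidden (ΔL, ΔJ).
(b)–(e): allowed.
(b)–(f): forbidden (parity, ΔL, ΔJ).
(c)–(d): forbidden (parity, ΔL, ΔJ).
(c)–(e): forbidden (parity).
(c)–(f): forbidden (ΔL, ΔJ).
(d)–(e): forbidden (parity, ΔJ).
(d)–(f): forbidden (ΔJ).
(e)–(f): allowed.
Allowed pairs: 4 of 15.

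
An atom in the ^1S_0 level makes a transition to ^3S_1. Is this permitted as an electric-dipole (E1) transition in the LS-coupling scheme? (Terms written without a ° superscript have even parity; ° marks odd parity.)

forbidden

Parity must change: even → even — violated.
ΔS = 0: S: 0 → 1 — violated.
ΔL = 0, ±1 (not L=0↔0): L: 0 → 0, ΔL = +0 — violated.
ΔJ = 0, ±1 (not J=0↔0): J: 0 → 1, ΔJ = +1 — satisfied.
Rule(s) violated: parity, ΔS, ΔL.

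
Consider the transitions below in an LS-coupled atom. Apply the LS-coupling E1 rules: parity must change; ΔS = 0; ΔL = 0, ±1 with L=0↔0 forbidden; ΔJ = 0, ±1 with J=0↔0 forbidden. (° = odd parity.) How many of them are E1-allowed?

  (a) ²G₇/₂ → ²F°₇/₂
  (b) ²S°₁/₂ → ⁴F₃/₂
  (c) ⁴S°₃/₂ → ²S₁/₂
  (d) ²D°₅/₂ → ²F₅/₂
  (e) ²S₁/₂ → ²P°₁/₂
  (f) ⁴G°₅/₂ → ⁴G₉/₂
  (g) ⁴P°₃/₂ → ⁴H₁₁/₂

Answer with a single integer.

(a) allowed
(b) forbidden (ΔS, ΔL fail)
(c) forbidden (ΔS, ΔL fail)
(d) allowed
(e) allowed
(f) forbidden (ΔJ fails)
(g) forbidden (ΔL, ΔJ fail)
Total allowed: 3 of 7.

3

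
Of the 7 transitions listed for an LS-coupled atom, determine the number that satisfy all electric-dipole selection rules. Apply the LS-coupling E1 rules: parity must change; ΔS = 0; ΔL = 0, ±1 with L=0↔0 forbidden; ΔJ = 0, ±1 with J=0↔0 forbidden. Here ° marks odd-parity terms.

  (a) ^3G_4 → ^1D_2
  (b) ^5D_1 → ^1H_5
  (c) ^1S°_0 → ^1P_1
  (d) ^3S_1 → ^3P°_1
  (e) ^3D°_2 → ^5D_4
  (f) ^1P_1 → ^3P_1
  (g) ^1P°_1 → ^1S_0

(a) forbidden (parity, ΔS, ΔL, ΔJ fail)
(b) forbidden (parity, ΔS, ΔL, ΔJ fail)
(c) allowed
(d) allowed
(e) forbidden (ΔS, ΔJ fail)
(f) forbidden (parity, ΔS fail)
(g) allowed
Total allowed: 3 of 7.

3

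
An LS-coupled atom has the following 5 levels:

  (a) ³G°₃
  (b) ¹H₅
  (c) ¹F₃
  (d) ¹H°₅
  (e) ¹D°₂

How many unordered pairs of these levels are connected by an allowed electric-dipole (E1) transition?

2

(a)–(b): forbidden (ΔS, ΔJ).
(a)–(c): forbidden (ΔS).
(a)–(d): forbidden (parity, ΔS, ΔJ).
(a)–(e): forbidden (parity, ΔS, ΔL).
(b)–(c): forbidden (parity, ΔL, ΔJ).
(b)–(d): allowed.
(b)–(e): forbidden (ΔL, ΔJ).
(c)–(d): forbidden (ΔL, ΔJ).
(c)–(e): allowed.
(d)–(e): forbidden (parity, ΔL, ΔJ).
Allowed pairs: 2 of 10.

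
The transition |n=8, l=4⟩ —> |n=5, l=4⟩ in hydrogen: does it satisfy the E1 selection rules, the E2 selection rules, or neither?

E2

Δl = 4 − 4 = +0; l_i + l_f = 8.
E1 (Δl = ±1): not satisfied.
E2 (Δl = 0,±2, l_i+l_f ≥ 2): satisfied.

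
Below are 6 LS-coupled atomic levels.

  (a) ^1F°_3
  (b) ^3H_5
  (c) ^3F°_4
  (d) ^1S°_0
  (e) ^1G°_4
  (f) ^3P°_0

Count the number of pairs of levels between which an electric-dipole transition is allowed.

0

(a)–(b): forbidden (ΔS, ΔL, ΔJ).
(a)–(c): forbidden (parity, ΔS).
(a)–(d): forbidden (parity, ΔL, ΔJ).
(a)–(e): forbidden (parity).
(a)–(f): forbidden (parity, ΔS, ΔL, ΔJ).
(b)–(c): forbidden (ΔL).
(b)–(d): forbidden (ΔS, ΔL, ΔJ).
(b)–(e): forbidden (ΔS).
(b)–(f): forbidden (ΔL, ΔJ).
(c)–(d): forbidden (parity, ΔS, ΔL, ΔJ).
(c)–(e): forbidden (parity, ΔS).
(c)–(f): forbidden (parity, ΔL, ΔJ).
(d)–(e): forbidden (parity, ΔL, ΔJ).
(d)–(f): forbidden (parity, ΔS, ΔJ).
(e)–(f): forbidden (parity, ΔS, ΔL, ΔJ).
Allowed pairs: 0 of 15.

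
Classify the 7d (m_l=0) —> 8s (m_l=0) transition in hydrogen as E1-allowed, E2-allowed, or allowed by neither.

E2

Δl = 0 − 2 = -2; l_i + l_f = 2.
Δm_l = +0.
E1 (Δl = ±1, |Δm_l| ≤ 1): not satisfied.
E2 (Δl = 0,±2, l_i+l_f ≥ 2, |Δm_l| ≤ 2): satisfied.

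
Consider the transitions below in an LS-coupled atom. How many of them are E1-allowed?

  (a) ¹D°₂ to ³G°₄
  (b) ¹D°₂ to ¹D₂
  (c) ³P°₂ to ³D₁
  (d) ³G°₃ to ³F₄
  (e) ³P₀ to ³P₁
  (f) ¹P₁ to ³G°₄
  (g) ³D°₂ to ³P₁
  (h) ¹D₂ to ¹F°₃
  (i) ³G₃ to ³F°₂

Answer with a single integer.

6

(a) forbidden (parity, ΔS, ΔL, ΔJ fail)
(b) allowed
(c) allowed
(d) allowed
(e) forbidden (parity fails)
(f) forbidden (ΔS, ΔL, ΔJ fail)
(g) allowed
(h) allowed
(i) allowed
Total allowed: 6 of 9.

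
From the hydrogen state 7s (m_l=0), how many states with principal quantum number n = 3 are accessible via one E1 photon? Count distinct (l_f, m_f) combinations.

3

E1 requires Δl = ±1, so l_f ∈ {-1, 1}; with 0 ≤ l_f ≤ n_f−1 = 2, the allowed l_f values are {1}.
For l_f = 1: m_f ∈ {m_i−1, m_i, m_i+1} ∩ [−1, 1] = {-1, 0, 1} → 3 states.
Total: 3.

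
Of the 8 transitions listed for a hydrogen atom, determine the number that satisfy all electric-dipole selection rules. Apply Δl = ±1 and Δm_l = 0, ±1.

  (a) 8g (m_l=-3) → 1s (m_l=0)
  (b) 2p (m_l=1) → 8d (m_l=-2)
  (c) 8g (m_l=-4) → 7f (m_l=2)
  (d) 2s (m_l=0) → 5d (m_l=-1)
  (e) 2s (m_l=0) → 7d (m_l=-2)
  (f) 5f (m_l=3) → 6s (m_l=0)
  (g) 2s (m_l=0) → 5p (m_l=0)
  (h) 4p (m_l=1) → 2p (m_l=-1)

(a) forbidden — Δl = -4 (E1 requires Δl = ±1); Δm_l = +3 (E1 requires Δm_l = 0, ±1)
(b) forbidden — Δm_l = -3 (E1 requires Δm_l = 0, ±1)
(c) forbidden — Δm_l = +6 (E1 requires Δm_l = 0, ±1)
(d) forbidden — Δl = +2 (E1 requires Δl = ±1)
(e) forbidden — Δl = +2 (E1 requires Δl = ±1); Δm_l = -2 (E1 requires Δm_l = 0, ±1)
(f) forbidden — Δl = -3 (E1 requires Δl = ±1); Δm_l = -3 (E1 requires Δm_l = 0, ±1)
(g) allowed
(h) forbidden — Δl = +0 (E1 requires Δl = ±1); Δm_l = -2 (E1 requires Δm_l = 0, ±1)
Total allowed: 1 of 8.

1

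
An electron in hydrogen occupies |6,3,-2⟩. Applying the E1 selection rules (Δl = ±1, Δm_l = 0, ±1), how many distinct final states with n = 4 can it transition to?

2

E1 requires Δl = ±1, so l_f ∈ {2, 4}; with 0 ≤ l_f ≤ n_f−1 = 3, the allowed l_f values are {2}.
For l_f = 2: m_f ∈ {m_i−1, m_i, m_i+1} ∩ [−2, 2] = {-2, -1} → 2 states.
Total: 2.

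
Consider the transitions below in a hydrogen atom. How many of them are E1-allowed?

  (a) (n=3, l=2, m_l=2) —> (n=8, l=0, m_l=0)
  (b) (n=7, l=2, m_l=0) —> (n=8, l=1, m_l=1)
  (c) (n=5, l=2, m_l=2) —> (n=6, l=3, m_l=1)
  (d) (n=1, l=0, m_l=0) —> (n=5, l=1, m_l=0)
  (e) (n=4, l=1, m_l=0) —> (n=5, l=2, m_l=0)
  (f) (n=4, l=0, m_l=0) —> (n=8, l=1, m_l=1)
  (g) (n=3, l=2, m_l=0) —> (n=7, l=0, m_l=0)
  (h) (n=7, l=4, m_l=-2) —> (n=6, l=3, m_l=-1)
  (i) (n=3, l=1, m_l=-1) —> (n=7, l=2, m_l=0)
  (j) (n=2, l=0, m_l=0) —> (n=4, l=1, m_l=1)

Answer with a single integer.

(a) forbidden — Δl = -2 (E1 requires Δl = ±1); Δm_l = -2 (E1 requires Δm_l = 0, ±1)
(b) allowed
(c) allowed
(d) allowed
(e) allowed
(f) allowed
(g) forbidden — Δl = -2 (E1 requires Δl = ±1)
(h) allowed
(i) allowed
(j) allowed
Total allowed: 8 of 10.

8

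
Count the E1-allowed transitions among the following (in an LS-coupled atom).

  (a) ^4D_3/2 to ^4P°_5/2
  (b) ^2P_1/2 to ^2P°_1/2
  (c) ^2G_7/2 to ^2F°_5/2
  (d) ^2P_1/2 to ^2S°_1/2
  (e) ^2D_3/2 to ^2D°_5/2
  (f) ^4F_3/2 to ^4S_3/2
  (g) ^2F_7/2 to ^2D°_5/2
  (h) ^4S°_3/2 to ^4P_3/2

7

(a) allowed
(b) allowed
(c) allowed
(d) allowed
(e) allowed
(f) forbidden (parity, ΔL fail)
(g) allowed
(h) allowed
Total allowed: 7 of 8.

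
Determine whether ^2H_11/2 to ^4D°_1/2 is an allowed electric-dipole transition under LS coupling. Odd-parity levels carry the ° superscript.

Parity must change: even → odd — ✓.
ΔS = 0: S: 1/2 → 3/2 — ✗.
ΔL = 0, ±1 (not L=0↔0): L: 5 → 2, ΔL = -3 — ✗.
ΔJ = 0, ±1 (not J=0↔0): J: 11/2 → 1/2, ΔJ = -5 — ✗.
Rule(s) violated: ΔS, ΔL, ΔJ.

forbidden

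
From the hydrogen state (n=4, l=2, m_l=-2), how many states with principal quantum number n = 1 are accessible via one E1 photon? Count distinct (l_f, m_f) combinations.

E1 requires l_f ∈ {1, 3}, but neither lies in [0, 0], so no final state is reachable.
Total: 0.

0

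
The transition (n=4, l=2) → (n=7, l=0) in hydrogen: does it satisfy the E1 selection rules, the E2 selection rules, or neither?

E2

Δl = 0 − 2 = -2; l_i + l_f = 2.
E1 (Δl = ±1): not satisfied.
E2 (Δl = 0,±2, l_i+l_f ≥ 2): satisfied.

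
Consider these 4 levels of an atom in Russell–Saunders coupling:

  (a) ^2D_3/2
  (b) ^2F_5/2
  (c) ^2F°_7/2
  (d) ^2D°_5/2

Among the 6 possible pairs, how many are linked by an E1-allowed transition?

(a)–(b): forbidden (parity).
(a)–(c): forbidden (ΔJ).
(a)–(d): allowed.
(b)–(c): allowed.
(b)–(d): allowed.
(c)–(d): forbidden (parity).
Allowed pairs: 3 of 6.

3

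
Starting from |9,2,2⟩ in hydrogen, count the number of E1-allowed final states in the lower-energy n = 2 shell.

E1 requires Δl = ±1, so l_f ∈ {1, 3}; with 0 ≤ l_f ≤ n_f−1 = 1, the allowed l_f values are {1}.
For l_f = 1: m_f ∈ {m_i−1, m_i, m_i+1} ∩ [−1, 1] = {1} → 1 state.
Total: 1.

1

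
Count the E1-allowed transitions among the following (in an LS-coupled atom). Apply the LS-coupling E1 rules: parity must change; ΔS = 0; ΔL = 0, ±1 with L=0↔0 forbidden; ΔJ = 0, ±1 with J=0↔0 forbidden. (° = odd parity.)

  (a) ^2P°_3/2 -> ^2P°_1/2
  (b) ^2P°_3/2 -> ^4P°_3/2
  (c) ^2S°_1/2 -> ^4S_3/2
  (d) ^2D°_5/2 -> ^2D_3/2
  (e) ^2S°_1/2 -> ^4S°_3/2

1

(a) forbidden (parity fails)
(b) forbidden (parity, ΔS fail)
(c) forbidden (ΔS, ΔL fail)
(d) allowed
(e) forbidden (parity, ΔS, ΔL fail)
Total allowed: 1 of 5.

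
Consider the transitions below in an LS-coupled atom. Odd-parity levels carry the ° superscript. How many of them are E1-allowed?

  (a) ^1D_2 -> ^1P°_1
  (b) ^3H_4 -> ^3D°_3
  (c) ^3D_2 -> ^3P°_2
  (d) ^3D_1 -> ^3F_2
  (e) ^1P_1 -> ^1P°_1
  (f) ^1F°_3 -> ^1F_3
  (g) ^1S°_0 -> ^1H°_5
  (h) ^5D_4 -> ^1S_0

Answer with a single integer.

(a) allowed
(b) forbidden (ΔL fails)
(c) allowed
(d) forbidden (parity fails)
(e) allowed
(f) allowed
(g) forbidden (parity, ΔL, ΔJ fail)
(h) forbidden (parity, ΔS, ΔL, ΔJ fail)
Total allowed: 4 of 8.

4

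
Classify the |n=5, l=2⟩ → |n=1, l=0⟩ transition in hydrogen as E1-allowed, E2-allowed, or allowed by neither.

E2

Δl = 0 − 2 = -2; l_i + l_f = 2.
E1 (Δl = ±1): not satisfied.
E2 (Δl = 0,±2, l_i+l_f ≥ 2): satisfied.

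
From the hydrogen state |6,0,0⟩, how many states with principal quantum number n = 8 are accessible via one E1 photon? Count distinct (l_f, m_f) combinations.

E1 requires Δl = ±1, so l_f ∈ {-1, 1}; with 0 ≤ l_f ≤ n_f−1 = 7, the allowed l_f values are {1}.
For l_f = 1: m_f ∈ {m_i−1, m_i, m_i+1} ∩ [−1, 1] = {-1, 0, 1} → 3 states.
Total: 3.

3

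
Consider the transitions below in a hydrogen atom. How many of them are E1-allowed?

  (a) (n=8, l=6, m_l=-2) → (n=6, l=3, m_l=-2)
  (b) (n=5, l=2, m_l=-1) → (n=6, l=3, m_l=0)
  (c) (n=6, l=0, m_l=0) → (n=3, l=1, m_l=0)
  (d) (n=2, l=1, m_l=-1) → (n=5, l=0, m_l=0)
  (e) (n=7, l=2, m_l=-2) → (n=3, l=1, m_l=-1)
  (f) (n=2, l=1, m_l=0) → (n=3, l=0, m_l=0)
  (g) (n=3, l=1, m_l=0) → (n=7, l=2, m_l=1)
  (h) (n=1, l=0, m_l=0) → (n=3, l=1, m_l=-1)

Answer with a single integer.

(a) forbidden — Δl = -3 (E1 requires Δl = ±1)
(b) allowed
(c) allowed
(d) allowed
(e) allowed
(f) allowed
(g) allowed
(h) allowed
Total allowed: 7 of 8.

7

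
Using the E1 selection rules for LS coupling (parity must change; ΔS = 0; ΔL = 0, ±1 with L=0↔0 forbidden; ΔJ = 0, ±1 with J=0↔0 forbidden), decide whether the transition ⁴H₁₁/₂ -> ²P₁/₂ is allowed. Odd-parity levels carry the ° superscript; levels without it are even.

forbidden

Reading off the term symbols: S 3/2→1/2, L 5→1, J 11/2→1/2, parity even→even.
ΔL = 0, ±1 (not L=0↔0): L: 5 → 1, ΔL = -4 — ✗.
Parity must change: even → even — ✗.
ΔS = 0: S: 3/2 → 1/2 — ✗.
ΔJ = 0, ±1 (not J=0↔0): J: 11/2 → 1/2, ΔJ = -5 — ✗.
Rule(s) violated: parity, ΔS, ΔL, ΔJ.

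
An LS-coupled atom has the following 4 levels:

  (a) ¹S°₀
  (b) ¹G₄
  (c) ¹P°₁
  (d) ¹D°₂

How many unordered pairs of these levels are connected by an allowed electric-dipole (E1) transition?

(a)–(b): forbidden (ΔL, ΔJ).
(a)–(c): forbidden (parity).
(a)–(d): forbidden (parity, ΔL, ΔJ).
(b)–(c): forbidden (ΔL, ΔJ).
(b)–(d): forbidden (ΔL, ΔJ).
(c)–(d): forbidden (parity).
Allowed pairs: 0 of 6.

0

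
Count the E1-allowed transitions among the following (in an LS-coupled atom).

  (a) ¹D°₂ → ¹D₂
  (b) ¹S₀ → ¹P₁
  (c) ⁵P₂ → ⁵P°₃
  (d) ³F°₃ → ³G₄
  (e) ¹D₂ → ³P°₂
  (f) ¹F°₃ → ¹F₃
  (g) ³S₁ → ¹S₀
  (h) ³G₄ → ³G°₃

(a) allowed
(b) forbidden (parity fails)
(c) allowed
(d) allowed
(e) forbidden (ΔS fails)
(f) allowed
(g) forbidden (parity, ΔS, ΔL fail)
(h) allowed
Total allowed: 5 of 8.

5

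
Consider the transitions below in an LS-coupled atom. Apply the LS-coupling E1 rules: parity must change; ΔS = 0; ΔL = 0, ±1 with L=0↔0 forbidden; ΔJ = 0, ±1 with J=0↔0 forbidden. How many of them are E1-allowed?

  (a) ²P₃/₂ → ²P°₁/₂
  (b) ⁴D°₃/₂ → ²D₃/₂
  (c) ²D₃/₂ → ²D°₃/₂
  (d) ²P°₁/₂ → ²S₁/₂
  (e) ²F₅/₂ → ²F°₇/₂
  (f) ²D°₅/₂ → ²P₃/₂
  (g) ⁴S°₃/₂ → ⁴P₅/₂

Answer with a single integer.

(a) allowed
(b) forbidden (ΔS fails)
(c) allowed
(d) allowed
(e) allowed
(f) allowed
(g) allowed
Total allowed: 6 of 7.

6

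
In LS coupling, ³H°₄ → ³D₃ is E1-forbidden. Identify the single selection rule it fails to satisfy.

the ΔL = 0, ±1 rule

Reading off the term symbols: S 1→1, L 5→2, J 4→3, parity odd→even.
Parity must change: odd → even — ok.
ΔS = 0: S: 1 → 1 — ok.
ΔL = 0, ±1 (not L=0↔0): L: 5 → 2, ΔL = -3 — fails.
ΔJ = 0, ±1 (not J=0↔0): J: 4 → 3, ΔJ = -1 — ok.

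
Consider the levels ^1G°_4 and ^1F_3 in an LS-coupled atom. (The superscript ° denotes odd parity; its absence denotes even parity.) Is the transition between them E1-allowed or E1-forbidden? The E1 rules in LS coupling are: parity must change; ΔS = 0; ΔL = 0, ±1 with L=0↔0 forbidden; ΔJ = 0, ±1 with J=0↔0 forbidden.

ΔS = 0: S: 0 → 0 — ✓.
ΔL = 0, ±1 (not L=0↔0): L: 4 → 3, ΔL = -1 — ✓.
Parity must change: odd → even — ✓.
ΔJ = 0, ±1 (not J=0↔0): J: 4 → 3, ΔJ = -1 — ✓.
All four E1 rules are satisfied.

allowed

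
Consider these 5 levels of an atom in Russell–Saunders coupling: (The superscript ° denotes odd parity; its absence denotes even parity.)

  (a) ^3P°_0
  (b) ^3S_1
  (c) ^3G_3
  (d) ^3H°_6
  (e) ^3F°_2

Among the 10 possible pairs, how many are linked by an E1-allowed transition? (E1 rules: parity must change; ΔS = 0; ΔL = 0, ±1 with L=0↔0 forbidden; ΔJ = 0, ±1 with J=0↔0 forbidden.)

(a)–(b): allowed.
(a)–(c): forbidden (ΔL, ΔJ).
(a)–(d): forbidden (parity, ΔL, ΔJ).
(a)–(e): forbidden (parity, ΔL, ΔJ).
(b)–(c): forbidden (parity, ΔL, ΔJ).
(b)–(d): forbidden (ΔL, ΔJ).
(b)–(e): forbidden (ΔL).
(c)–(d): forbidden (ΔJ).
(c)–(e): allowed.
(d)–(e): forbidden (parity, ΔL, ΔJ).
Allowed pairs: 2 of 10.

2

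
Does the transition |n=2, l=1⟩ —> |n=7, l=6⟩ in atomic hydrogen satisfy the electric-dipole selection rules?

forbidden

Initial l = 1, final l = 6, so Δl = +5. E1 requires Δl = ±1: ✗.
The transition is electric-dipole forbidden.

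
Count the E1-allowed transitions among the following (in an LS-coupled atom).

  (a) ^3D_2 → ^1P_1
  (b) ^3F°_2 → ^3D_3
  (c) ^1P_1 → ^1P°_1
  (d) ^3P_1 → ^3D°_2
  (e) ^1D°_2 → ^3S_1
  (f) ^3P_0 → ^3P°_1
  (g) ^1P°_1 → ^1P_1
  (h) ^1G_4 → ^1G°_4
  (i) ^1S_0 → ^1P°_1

7

(a) forbidden (parity, ΔS fail)
(b) allowed
(c) allowed
(d) allowed
(e) forbidden (ΔS, ΔL fail)
(f) allowed
(g) allowed
(h) allowed
(i) allowed
Total allowed: 7 of 9.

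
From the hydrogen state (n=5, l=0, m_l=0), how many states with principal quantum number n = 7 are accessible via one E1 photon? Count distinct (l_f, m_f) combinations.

E1 requires Δl = ±1, so l_f ∈ {-1, 1}; with 0 ≤ l_f ≤ n_f−1 = 6, the allowed l_f values are {1}.
For l_f = 1: m_f ∈ {m_i−1, m_i, m_i+1} ∩ [−1, 1] = {-1, 0, 1} → 3 states.
Total: 3.

3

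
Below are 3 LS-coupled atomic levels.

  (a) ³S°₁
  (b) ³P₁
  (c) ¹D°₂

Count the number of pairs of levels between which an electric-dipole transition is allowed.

(a)–(b): allowed.
(a)–(c): forbidden (parity, ΔS, ΔL).
(b)–(c): forbidden (ΔS).
Allowed pairs: 1 of 3.

1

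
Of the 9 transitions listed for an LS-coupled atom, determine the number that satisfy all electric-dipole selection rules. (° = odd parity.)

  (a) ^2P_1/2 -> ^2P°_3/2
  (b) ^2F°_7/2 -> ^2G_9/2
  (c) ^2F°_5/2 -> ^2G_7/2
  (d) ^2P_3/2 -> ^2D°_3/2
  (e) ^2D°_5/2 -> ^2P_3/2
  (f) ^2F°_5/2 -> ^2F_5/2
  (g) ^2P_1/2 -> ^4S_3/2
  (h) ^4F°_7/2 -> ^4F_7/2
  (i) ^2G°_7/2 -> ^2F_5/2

8

(a) allowed
(b) allowed
(c) allowed
(d) allowed
(e) allowed
(f) allowed
(g) forbidden (parity, ΔS fail)
(h) allowed
(i) allowed
Total allowed: 8 of 9.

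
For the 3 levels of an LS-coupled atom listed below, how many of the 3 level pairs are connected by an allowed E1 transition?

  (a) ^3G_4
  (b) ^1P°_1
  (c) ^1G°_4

0

(a)–(b): forbidden (ΔS, ΔL, ΔJ).
(a)–(c): forbidden (ΔS).
(b)–(c): forbidden (parity, ΔL, ΔJ).
Allowed pairs: 0 of 3.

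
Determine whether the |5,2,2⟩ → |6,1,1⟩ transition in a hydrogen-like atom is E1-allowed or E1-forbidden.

allowed

Initial l = 2, final l = 1, so Δl = -1. E1 requires Δl = ±1: ✓.
m_l: 2 → 1 (Δm_l = -1). |Δm_l| ≤ 1 ✓.
All E1 selection rules are satisfied.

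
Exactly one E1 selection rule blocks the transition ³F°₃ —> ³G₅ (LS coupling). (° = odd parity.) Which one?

Initial level: S=1, L=3, J=3, parity odd. Final level: S=1, L=4, J=5, parity even.
ΔL = 0, ±1 (not L=0↔0): L: 3 → 4, ΔL = +1 — satisfied.
ΔS = 0: S: 1 → 1 — satisfied.
ΔJ = 0, ±1 (not J=0↔0): J: 3 → 5, ΔJ = +2 — violated.
Parity must change: odd → even — satisfied.

the ΔJ = 0, ±1 rule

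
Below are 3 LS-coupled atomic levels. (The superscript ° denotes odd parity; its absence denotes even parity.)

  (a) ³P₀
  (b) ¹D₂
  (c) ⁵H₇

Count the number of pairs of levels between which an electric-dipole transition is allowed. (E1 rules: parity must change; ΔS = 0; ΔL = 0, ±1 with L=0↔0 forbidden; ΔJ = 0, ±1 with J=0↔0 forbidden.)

(a)–(b): forbidden (parity, ΔS, ΔJ).
(a)–(c): forbidden (parity, ΔS, ΔL, ΔJ).
(b)–(c): forbidden (parity, ΔS, ΔL, ΔJ).
Allowed pairs: 0 of 3.

0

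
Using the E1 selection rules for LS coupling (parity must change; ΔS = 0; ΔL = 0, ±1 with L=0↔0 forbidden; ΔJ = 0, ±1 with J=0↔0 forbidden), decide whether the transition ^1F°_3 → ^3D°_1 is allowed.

forbidden

Initial level: S=0, L=3, J=3, parity odd. Final level: S=1, L=2, J=1, parity odd.
Parity must change: odd → odd — fails.
ΔS = 0: S: 0 → 1 — fails.
ΔL = 0, ±1 (not L=0↔0): L: 3 → 2, ΔL = -1 — passes.
ΔJ = 0, ±1 (not J=0↔0): J: 3 → 1, ΔJ = -2 — fails.
Rule(s) violated: parity, ΔS, ΔJ.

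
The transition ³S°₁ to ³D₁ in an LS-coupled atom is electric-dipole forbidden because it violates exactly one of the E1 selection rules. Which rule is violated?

the ΔL = 0, ±1 rule

Reading off the term symbols: S 1→1, L 0→2, J 1→1, parity odd→even.
Parity must change: odd → even — ok.
ΔS = 0: S: 1 → 1 — ok.
ΔL = 0, ±1 (not L=0↔0): L: 0 → 2, ΔL = +2 — fails.
ΔJ = 0, ±1 (not J=0↔0): J: 1 → 1, ΔJ = +0 — ok.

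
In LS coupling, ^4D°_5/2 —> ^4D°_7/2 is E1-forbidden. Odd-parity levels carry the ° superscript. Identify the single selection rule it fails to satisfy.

parity

Parity must change: odd → odd — fails.
ΔS = 0: S: 3/2 → 3/2 — passes.
ΔL = 0, ±1 (not L=0↔0): L: 2 → 2, ΔL = +0 — passes.
ΔJ = 0, ±1 (not J=0↔0): J: 5/2 → 7/2, ΔJ = +1 — passes.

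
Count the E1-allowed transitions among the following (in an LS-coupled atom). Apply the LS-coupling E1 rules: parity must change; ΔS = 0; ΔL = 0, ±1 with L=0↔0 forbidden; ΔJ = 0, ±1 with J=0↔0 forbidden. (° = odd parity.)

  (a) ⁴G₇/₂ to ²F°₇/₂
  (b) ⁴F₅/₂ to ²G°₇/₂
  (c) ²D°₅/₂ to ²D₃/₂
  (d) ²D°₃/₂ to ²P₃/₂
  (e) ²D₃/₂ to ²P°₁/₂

(a) forbidden (ΔS fails)
(b) forbidden (ΔS fails)
(c) allowed
(d) allowed
(e) allowed
Total allowed: 3 of 5.

3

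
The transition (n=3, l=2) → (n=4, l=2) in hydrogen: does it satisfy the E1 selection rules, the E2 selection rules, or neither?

Δl = 2 − 2 = +0; l_i + l_f = 4.
E1 (Δl = ±1): not satisfied.
E2 (Δl = 0,±2, l_i+l_f ≥ 2): satisfied.

E2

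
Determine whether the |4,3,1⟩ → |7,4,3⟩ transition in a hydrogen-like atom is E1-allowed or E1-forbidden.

forbidden

Initial l = 3, final l = 4, so Δl = +1. E1 requires Δl = ±1: satisfied.
m_l: 1 → 3 (Δm_l = +2). |Δm_l| ≤ 1 violated.
The transition is electric-dipole forbidden.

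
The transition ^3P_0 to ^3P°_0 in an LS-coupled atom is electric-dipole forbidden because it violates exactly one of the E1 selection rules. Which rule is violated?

Reading off the term symbols: S 1→1, L 1→1, J 0→0, parity even→odd.
Parity must change: even → odd — satisfied.
ΔS = 0: S: 1 → 1 — satisfied.
ΔL = 0, ±1 (not L=0↔0): L: 1 → 1, ΔL = +0 — satisfied.
ΔJ = 0, ±1 (not J=0↔0): J: 0 → 0, ΔJ = +0 — violated.

the J=0 ↔ J=0 exclusion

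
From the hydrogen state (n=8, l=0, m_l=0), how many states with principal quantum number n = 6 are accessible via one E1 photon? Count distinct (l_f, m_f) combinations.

E1 requires Δl = ±1, so l_f ∈ {-1, 1}; with 0 ≤ l_f ≤ n_f−1 = 5, the allowed l_f values are {1}.
For l_f = 1: m_f ∈ {m_i−1, m_i, m_i+1} ∩ [−1, 1] = {-1, 0, 1} → 3 states.
Total: 3.

3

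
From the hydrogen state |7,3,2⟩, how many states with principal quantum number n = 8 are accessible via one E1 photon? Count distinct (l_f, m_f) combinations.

E1 requires Δl = ±1, so l_f ∈ {2, 4}; with 0 ≤ l_f ≤ n_f−1 = 7, the allowed l_f values are {2, 4}.
For l_f = 2: m_f ∈ {m_i−1, m_i, m_i+1} ∩ [−2, 2] = {1, 2} → 2 states.
For l_f = 4: m_f ∈ {m_i−1, m_i, m_i+1} ∩ [−4, 4] = {1, 2, 3} → 3 states.
Total: 5.

5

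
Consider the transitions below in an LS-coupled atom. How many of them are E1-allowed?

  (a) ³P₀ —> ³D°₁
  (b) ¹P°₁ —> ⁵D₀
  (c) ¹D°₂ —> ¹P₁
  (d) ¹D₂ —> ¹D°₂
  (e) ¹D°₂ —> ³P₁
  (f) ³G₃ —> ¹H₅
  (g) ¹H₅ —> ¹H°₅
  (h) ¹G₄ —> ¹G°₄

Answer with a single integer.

5

(a) allowed
(b) forbidden (ΔS fails)
(c) allowed
(d) allowed
(e) forbidden (ΔS fails)
(f) forbidden (parity, ΔS, ΔJ fail)
(g) allowed
(h) allowed
Total allowed: 5 of 8.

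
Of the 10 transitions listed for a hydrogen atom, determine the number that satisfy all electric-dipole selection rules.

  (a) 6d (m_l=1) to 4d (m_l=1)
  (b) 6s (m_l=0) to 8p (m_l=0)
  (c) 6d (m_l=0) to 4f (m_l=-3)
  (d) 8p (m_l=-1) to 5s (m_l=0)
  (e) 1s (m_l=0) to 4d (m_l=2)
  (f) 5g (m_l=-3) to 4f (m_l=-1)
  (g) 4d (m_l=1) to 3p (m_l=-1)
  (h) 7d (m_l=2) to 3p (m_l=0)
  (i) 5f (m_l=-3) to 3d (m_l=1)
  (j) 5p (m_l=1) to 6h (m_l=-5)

2

(a) forbidden — Δl = +0 (E1 requires Δl = ±1)
(b) allowed
(c) forbidden — Δm_l = -3 (E1 requires Δm_l = 0, ±1)
(d) allowed
(e) forbidden — Δl = +2 (E1 requires Δl = ±1); Δm_l = +2 (E1 requires Δm_l = 0, ±1)
(f) forbidden — Δm_l = +2 (E1 requires Δm_l = 0, ±1)
(g) forbidden — Δm_l = -2 (E1 requires Δm_l = 0, ±1)
(h) forbidden — Δm_l = -2 (E1 requires Δm_l = 0, ±1)
(i) forbidden — Δm_l = +4 (E1 requires Δm_l = 0, ±1)
(j) forbidden — Δl = +4 (E1 requires Δl = ±1); Δm_l = -6 (E1 requires Δm_l = 0, ±1)
Total allowed: 2 of 10.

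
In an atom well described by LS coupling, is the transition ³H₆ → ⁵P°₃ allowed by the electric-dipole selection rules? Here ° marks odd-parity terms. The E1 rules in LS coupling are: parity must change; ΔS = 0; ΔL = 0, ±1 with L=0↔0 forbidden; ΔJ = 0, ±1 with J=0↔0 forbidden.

Parity must change: even → odd — ok.
ΔS = 0: S: 1 → 2 — fails.
ΔL = 0, ±1 (not L=0↔0): L: 5 → 1, ΔL = -4 — fails.
ΔJ = 0, ±1 (not J=0↔0): J: 6 → 3, ΔJ = -3 — fails.
Rule(s) violated: ΔS, ΔL, ΔJ.

forbidden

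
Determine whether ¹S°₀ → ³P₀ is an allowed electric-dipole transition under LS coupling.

forbidden

ΔJ = 0, ±1 (not J=0↔0): J: 0 → 0, ΔJ = +0 — fails.
ΔS = 0: S: 0 → 1 — fails.
Parity must change: odd → even — passes.
ΔL = 0, ±1 (not L=0↔0): L: 0 → 1, ΔL = +1 — passes.
Rule(s) violated: ΔS, ΔJ.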